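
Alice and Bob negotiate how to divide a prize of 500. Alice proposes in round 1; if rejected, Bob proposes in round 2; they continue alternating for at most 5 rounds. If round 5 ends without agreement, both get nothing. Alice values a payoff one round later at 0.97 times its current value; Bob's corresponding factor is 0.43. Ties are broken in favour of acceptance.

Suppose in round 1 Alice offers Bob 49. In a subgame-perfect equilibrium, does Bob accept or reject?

Accept

Round 5 (Alice proposes): Bob will accept anything ≥ 0, so Alice offers 0 and keeps 500.
Round 4 (Bob proposes): Alice can get 500 next round, worth 0.97 × 500 = 485 now, so Bob offers 485, keeping 15.
Round 3 (Alice proposes): Bob can get 15 next round, worth 0.43 × 15 = 6.45 now; Alice offers that and keeps 493.55.
Round 2 (Bob proposes): Alice can get 493.55 next round, worth 0.97 × 493.55 = 478.7435 now. Bob offers 478.7435 and keeps 500 − 478.7435 = 21.2565.
So by rejecting in round 1, Bob gets 21.2565 next round, worth 0.43 × 21.2565 = 9.140295 now.
Offer 49 ≥ 9.140295, so Bob accepts.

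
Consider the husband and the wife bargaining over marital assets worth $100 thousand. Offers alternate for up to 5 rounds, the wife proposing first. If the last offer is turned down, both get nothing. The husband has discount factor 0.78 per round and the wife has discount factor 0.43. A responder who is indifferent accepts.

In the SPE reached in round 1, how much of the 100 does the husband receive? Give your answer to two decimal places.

59.37

Round 5 (the wife proposes): the husband will accept anything ≥ 0, so the wife offers 0 and keeps 100.
Round 4 (the husband proposes): the wife can get 100 next round, worth 0.43 × 100 = 43 now; the husband offers that and keeps 57.
Round 3 (the wife proposes): the husband can get 57 next round, worth 0.78 × 57 = 44.46 now; the wife offers that and keeps 55.54.
Round 2 (the husband proposes): the wife can get 55.54 next round, worth 0.43 × 55.54 = 23.8822 now; the husband offers that and keeps 76.1178.
Round 1 (the wife proposes): the husband can get 76.1178 next round, worth 0.78 × 76.1178 = 59.371884 now. The wife offers 59.371884 and keeps 100 − 59.371884 = 40.628116.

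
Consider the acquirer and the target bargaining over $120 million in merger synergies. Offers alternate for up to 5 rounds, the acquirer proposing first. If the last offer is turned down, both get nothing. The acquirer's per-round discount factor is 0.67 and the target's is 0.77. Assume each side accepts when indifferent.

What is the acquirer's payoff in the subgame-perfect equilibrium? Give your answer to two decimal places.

By backward induction:
Round 5 (the acquirer proposes): the target will accept anything ≥ 0, so the acquirer offers 0 and keeps 120.
Round 4 (the target proposes): the acquirer can get 120 next round, worth 0.67 × 120 = 80.4 now. The target offers 80.4 and keeps 120 − 80.4 = 39.6.
Round 3 (the acquirer proposes): the target can get 39.6 next round, worth 0.77 × 39.6 = 30.492 now; the acquirer offers that and keeps 89.508.
Round 2 (the target proposes): the acquirer can get 89.508 next round, worth 0.67 × 89.508 = 59.97036 now; the target offers that and keeps 60.02964.
Round 1 (the acquirer proposes): the target can get 60.02964 next round, worth 0.77 × 60.02964 = 46.2228228 now. The acquirer offers 46.2228228 and keeps 120 − 46.2228228 = 73.7771772.

73.78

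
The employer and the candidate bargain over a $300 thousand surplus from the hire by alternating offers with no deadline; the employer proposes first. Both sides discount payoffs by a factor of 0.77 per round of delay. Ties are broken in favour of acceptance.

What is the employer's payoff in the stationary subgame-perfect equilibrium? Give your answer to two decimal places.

169.49

When the employer proposes, the candidate accepts any offer worth at least 0.77 times what the candidate would get by proposing next round; and vice versa.
This gives x = 300 − 0.77y and y = 300 − 0.77x, where x and y are each side's share when it proposes.
Hence (1 − 0.77·0.77)x = 300(1 − 0.77), i.e. 0.4071·x = 69.
x ≈ 169.4915; the candidate's share is 300 − x ≈ 130.5085.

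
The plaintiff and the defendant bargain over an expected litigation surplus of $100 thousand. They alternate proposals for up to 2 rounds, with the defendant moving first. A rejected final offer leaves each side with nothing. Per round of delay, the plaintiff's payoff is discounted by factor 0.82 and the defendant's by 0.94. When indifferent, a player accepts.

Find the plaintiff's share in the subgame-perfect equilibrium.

Round 2 (the plaintiff proposes): rejection yields 0 for the defendant; the plaintiff offers 0 and keeps 100.
Round 1 (the defendant proposes): the plaintiff can get 100 next round, worth 0.82 × 100 = 82 now, so the defendant offers 82, keeping 18.

82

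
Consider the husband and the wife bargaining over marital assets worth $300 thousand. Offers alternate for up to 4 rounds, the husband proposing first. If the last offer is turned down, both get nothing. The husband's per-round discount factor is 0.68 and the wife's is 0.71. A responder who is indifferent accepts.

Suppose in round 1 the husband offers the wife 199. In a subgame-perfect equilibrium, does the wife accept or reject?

Accept

Round 4 (the wife proposes): rejection yields 0 for the husband; the wife offers 0 and keeps 300.
Round 3 (the husband proposes): the wife can get 300 next round, worth 0.71 × 300 = 213 now, so the husband offers 213, keeping 87.
Round 2 (the wife proposes): the husband can get 87 next round, worth 0.68 × 87 = 59.16 now. The wife offers 59.16 and keeps 300 − 59.16 = 240.84.
So by rejecting in round 1, the wife gets 240.84 next round, worth 0.71 × 240.84 = 170.9964 now.
Offer 199 ≥ 170.9964, so the wife accepts.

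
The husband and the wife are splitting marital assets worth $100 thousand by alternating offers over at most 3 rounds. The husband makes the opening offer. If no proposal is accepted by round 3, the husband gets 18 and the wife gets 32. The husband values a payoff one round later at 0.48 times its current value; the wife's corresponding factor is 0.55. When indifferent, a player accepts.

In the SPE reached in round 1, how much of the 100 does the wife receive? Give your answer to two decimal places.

Round 3 (the husband proposes): the wife gets 32 if talks fail, so the husband offers 32 and keeps 68.
Round 2 (the wife proposes): the husband can get 68 next round, worth 0.48 × 68 = 32.64 now. The wife offers 32.64 and keeps 100 − 32.64 = 67.36.
Round 1 (the husband proposes): the wife can get 67.36 next round, worth 0.55 × 67.36 = 37.048 now. The husband offers 37.048 and keeps 100 − 37.048 = 62.952.

37.05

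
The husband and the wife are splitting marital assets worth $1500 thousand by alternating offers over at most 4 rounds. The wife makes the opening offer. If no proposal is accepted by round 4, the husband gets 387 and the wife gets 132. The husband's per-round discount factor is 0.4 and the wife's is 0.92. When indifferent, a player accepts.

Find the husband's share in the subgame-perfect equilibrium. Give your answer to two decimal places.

249.37

Round 4 (the husband proposes): the wife gets 132 if talks fail, so the husband offers 132 and keeps 1368.
Round 3 (the wife proposes): the husband can get 1368 next round, worth 0.4 × 1368 = 547.2 now; the wife offers that and keeps 952.8.
Round 2 (the husband proposes): the wife can get 952.8 next round, worth 0.92 × 952.8 = 876.576 now, so the husband offers 876.576, keeping 623.424.
Round 1 (the wife proposes): the husband can get 623.424 next round, worth 0.4 × 623.424 = 249.3696 now, so the wife offers 249.3696, keeping 1250.6304.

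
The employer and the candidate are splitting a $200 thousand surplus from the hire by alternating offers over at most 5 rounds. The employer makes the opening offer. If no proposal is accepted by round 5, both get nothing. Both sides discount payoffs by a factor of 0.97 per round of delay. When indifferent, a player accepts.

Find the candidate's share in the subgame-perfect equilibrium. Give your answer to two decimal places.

Work backward from the last round.
Round 5 (the employer proposes): the candidate will accept anything ≥ 0, so the employer offers 0 and keeps 200.
Round 4 (the candidate proposes): the employer can get 200 next round, worth 0.97 × 200 = 194 now, so the candidate offers 194, keeping 6.
Round 3 (the employer proposes): the candidate can get 6 next round, worth 0.97 × 6 = 5.82 now; the employer offers that and keeps 194.18.
Round 2 (the candidate proposes): the employer can get 194.18 next round, worth 0.97 × 194.18 = 188.3546 now. The candidate offers 188.3546 and keeps 200 − 188.3546 = 11.6454.
Round 1 (the employer proposes): the candidate can get 11.6454 next round, worth 0.97 × 11.6454 = 11.296038 now, so the employer offers 11.296038, keeping 188.703962.

11.30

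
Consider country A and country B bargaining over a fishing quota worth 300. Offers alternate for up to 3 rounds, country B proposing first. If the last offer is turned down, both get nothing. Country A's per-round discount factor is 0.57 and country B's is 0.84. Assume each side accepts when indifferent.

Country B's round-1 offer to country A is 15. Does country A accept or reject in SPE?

Work out country A's continuation value if the offer is rejected.
Round 3 (country B proposes): country A will accept anything ≥ 0, so country B offers 0 and keeps 300.
Round 2 (country A proposes): country B can get 300 next round, worth 0.84 × 300 = 252 now. Country A offers 252 and keeps 300 − 252 = 48.
So by rejecting in round 1, country A gets 48 next round, worth 0.57 × 48 = 27.36 now.
Offer 15 < 27.36, so country A rejects.

Reject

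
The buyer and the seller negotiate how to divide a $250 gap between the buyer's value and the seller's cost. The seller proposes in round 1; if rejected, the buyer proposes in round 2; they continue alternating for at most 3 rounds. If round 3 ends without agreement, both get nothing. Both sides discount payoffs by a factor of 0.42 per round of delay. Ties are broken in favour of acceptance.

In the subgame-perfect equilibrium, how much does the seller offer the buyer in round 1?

60.9

Round 3 (the seller proposes): rejection yields 0 for the buyer; the seller offers 0 and keeps 250.
Round 2 (the buyer proposes): the seller can get 250 next round, worth 0.42 × 250 = 105 now; the buyer offers that and keeps 145.
Round 1 (the seller proposes): the buyer can get 145 next round, worth 0.42 × 145 = 60.9 now; the seller offers that and keeps 189.1.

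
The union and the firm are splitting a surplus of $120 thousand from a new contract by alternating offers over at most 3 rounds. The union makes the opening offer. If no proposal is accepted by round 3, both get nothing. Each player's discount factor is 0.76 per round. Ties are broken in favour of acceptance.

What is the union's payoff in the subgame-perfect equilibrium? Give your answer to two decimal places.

Round 3 (the union proposes): the firm will accept anything ≥ 0, so the union offers 0 and keeps 120.
Round 2 (the firm proposes): the union can get 120 next round, worth 0.76 × 120 = 91.2 now. The firm offers 91.2 and keeps 120 − 91.2 = 28.8.
Round 1 (the union proposes): the firm can get 28.8 next round, worth 0.76 × 28.8 = 21.888 now. The union offers 21.888 and keeps 120 − 21.888 = 98.112.

98.11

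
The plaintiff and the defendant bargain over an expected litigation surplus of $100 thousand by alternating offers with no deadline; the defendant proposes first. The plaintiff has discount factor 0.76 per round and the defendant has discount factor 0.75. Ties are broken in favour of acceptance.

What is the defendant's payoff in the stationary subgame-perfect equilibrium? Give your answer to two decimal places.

55.81

When the defendant proposes, the plaintiff accepts any offer worth at least 0.76 times what the plaintiff would get by proposing next round; and vice versa.
This gives x = 100 − 0.76y and y = 100 − 0.75x, where x and y are each side's share when it proposes.
Hence (1 − 0.76·0.75)x = 100(1 − 0.76), i.e. 0.43·x = 24.
x ≈ 55.8140; the plaintiff's share is 100 − x ≈ 44.1860.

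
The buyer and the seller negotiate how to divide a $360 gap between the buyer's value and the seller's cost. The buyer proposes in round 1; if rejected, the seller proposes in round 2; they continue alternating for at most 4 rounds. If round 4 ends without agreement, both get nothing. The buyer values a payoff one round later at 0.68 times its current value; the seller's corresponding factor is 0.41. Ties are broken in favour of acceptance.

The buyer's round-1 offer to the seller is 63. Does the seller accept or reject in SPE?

Reject

Work out the seller's continuation value if the offer is rejected.
Round 4 (the seller proposes): the buyer will accept anything ≥ 0, so the seller offers 0 and keeps 360.
Round 3 (the buyer proposes): the seller can get 360 next round, worth 0.41 × 360 = 147.6 now. The buyer offers 147.6 and keeps 360 − 147.6 = 212.4.
Round 2 (the seller proposes): the buyer can get 212.4 next round, worth 0.68 × 212.4 = 144.432 now. The seller offers 144.432 and keeps 360 − 144.432 = 215.568.
So by rejecting in round 1, the seller gets 215.568 next round, worth 0.41 × 215.568 = 88.38288 now.
Offer 63 < 88.38288, so the seller rejects.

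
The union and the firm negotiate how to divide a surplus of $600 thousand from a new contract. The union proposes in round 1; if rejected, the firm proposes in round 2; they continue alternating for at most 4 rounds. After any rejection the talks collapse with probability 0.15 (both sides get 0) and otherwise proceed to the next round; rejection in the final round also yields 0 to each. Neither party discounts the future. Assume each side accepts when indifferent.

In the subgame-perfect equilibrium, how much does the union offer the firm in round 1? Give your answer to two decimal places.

By backward induction:
Round 4 (the firm proposes): the union will accept anything ≥ 0, so the firm offers 0 and keeps 600.
Round 3 (the union proposes): rejecting gives the firm an expected 0.85 × 600 = 510; the union offers that and keeps 90.
Round 2 (the firm proposes): rejecting gives the union an expected 0.85 × 90 = 76.5. The firm offers 76.5 and keeps 600 − 76.5 = 523.5.
Round 1 (the union proposes): rejecting gives the firm an expected 0.85 × 523.5 = 444.975, so the union offers 444.975, keeping 155.025.

444.98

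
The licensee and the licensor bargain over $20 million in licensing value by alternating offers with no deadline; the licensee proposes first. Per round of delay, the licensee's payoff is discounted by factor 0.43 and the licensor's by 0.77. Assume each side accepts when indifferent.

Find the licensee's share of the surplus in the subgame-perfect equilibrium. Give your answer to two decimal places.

Let x be the licensee's share when the licensee proposes and y be the licensor's share when the licensor proposes.
The licensor accepts iff offered ≥ 0.77·y, so x = 20 − 0.77y. Symmetrically y = 20 − 0.43x.
Substituting: x = 20 − 0.77(20 − 0.43x), giving x(1 − 0.43·0.77) = 20(1 − 0.77).
So x = 20 × 0.23 / 0.6689 ≈ 6.8770, and the licensor receives 20 − x ≈ 13.1230.

6.88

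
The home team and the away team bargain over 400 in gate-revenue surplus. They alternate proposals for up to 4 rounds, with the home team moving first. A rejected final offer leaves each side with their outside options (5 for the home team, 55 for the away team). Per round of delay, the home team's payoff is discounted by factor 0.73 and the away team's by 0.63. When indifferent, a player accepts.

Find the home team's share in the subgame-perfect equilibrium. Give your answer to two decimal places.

Round 4 (the away team proposes): the home team gets 5 if talks fail, so the away team offers 5 and keeps 395.
Round 3 (the home team proposes): the away team can get 395 next round, worth 0.63 × 395 = 248.85 now; the home team offers that and keeps 151.15.
Round 2 (the away team proposes): the home team can get 151.15 next round, worth 0.73 × 151.15 = 110.3395 now; the away team offers that and keeps 289.6605.
Round 1 (the home team proposes): the away team can get 289.6605 next round, worth 0.63 × 289.6605 = 182.486115 now; the home team offers that and keeps 217.513885.

217.51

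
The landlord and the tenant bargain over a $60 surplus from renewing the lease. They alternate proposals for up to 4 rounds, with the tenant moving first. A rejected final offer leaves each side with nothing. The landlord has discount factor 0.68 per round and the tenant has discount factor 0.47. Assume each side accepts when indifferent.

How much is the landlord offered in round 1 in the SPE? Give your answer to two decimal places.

Work backward from the last round.
Round 4 (the landlord proposes): the tenant will accept anything ≥ 0, so the landlord offers 0 and keeps 60.
Round 3 (the tenant proposes): the landlord can get 60 next round, worth 0.68 × 60 = 40.8 now; the tenant offers that and keeps 19.2.
Round 2 (the landlord proposes): the tenant can get 19.2 next round, worth 0.47 × 19.2 = 9.024 now; the landlord offers that and keeps 50.976.
Round 1 (the tenant proposes): the landlord can get 50.976 next round, worth 0.68 × 50.976 = 34.66368 now; the tenant offers that and keeps 25.33632.

34.66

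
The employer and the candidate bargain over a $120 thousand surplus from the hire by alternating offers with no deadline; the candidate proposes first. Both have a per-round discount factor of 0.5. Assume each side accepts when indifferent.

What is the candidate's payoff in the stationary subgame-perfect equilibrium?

80

In a stationary SPE each proposer offers the other exactly their discounted continuation value.
If the candidate keeps x when proposing and the employer keeps y when proposing, then x = 120 − 0.5y and y = 120 − 0.5x.
Solving: x = 120(1 − 0.5) / (1 − 0.5·0.5) = 60 / 0.75 = 80.
The employer gets 120 − 80 = 40.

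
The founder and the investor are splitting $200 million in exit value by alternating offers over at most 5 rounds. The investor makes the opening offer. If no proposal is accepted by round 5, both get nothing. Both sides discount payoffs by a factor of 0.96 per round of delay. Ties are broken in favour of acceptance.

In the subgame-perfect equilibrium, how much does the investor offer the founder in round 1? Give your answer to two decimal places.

Solve by backward induction from round 5.
Round 5 (the investor proposes): rejection yields 0 for the founder; the investor offers 0 and keeps 200.
Round 4 (the founder proposes): the investor can get 200 next round, worth 0.96 × 200 = 192 now, so the founder offers 192, keeping 8.
Round 3 (the investor proposes): the founder can get 8 next round, worth 0.96 × 8 = 7.68 now. The investor offers 7.68 and keeps 200 − 7.68 = 192.32.
Round 2 (the founder proposes): the investor can get 192.32 next round, worth 0.96 × 192.32 = 184.6272 now; the founder offers that and keeps 15.3728.
Round 1 (the investor proposes): the founder can get 15.3728 next round, worth 0.96 × 15.3728 = 14.757888 now; the investor offers that and keeps 185.242112.

14.76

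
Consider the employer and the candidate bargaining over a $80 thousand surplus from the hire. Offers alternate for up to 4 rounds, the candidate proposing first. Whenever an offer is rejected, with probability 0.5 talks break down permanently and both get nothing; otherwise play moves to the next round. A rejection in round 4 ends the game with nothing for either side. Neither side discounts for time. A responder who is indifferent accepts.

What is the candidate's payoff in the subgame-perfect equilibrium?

50

Round 4 (the employer proposes): rejection yields 0 for the candidate; the employer offers 0 and keeps 80.
Round 3 (the candidate proposes): rejecting gives the employer an expected 0.5 × 80 = 40; the candidate offers that and keeps 40.
Round 2 (the employer proposes): rejecting gives the candidate an expected 0.5 × 40 = 20; the employer offers that and keeps 60.
Round 1 (the candidate proposes): rejecting gives the employer an expected 0.5 × 60 = 30; the candidate offers that and keeps 50.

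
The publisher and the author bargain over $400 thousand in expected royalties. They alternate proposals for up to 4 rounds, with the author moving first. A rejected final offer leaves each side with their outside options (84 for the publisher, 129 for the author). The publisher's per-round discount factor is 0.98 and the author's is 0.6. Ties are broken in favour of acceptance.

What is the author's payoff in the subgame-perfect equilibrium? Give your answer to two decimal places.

87.04

Round 4 (the publisher proposes): the author gets 129 if talks fail, so the publisher offers 129 and keeps 271.
Round 3 (the author proposes): the publisher can get 271 next round, worth 0.98 × 271 = 265.58 now. The author offers 265.58 and keeps 400 − 265.58 = 134.42.
Round 2 (the publisher proposes): the author can get 134.42 next round, worth 0.6 × 134.42 = 80.652 now, so the publisher offers 80.652, keeping 319.348.
Round 1 (the author proposes): the publisher can get 319.348 next round, worth 0.98 × 319.348 = 312.96104 now, so the author offers 312.96104, keeping 87.03896.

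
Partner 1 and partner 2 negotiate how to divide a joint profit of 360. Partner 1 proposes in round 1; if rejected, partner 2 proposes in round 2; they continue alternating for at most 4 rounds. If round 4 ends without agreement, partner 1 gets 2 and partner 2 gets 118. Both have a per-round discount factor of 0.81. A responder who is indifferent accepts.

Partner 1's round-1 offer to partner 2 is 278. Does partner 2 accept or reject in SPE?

Accept

Work out partner 2's continuation value if the offer is rejected.
Round 4 (partner 2 proposes): partner 1 gets 2 if talks fail, so partner 2 offers 2 and keeps 358.
Round 3 (partner 1 proposes): partner 2 can get 358 next round, worth 0.81 × 358 = 289.98 now. Partner 1 offers 289.98 and keeps 360 − 289.98 = 70.02.
Round 2 (partner 2 proposes): partner 1 can get 70.02 next round, worth 0.81 × 70.02 = 56.7162 now; partner 2 offers that and keeps 303.2838.
So by rejecting in round 1, partner 2 gets 303.2838 next round, worth 0.81 × 303.2838 = 245.659878 now.
Offer 278 ≥ 245.659878, so partner 2 accepts.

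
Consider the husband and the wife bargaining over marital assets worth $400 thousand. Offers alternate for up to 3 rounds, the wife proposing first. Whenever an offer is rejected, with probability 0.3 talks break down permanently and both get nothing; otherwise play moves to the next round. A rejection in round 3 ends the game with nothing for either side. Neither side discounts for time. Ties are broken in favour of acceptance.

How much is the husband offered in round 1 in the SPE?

84

By backward induction:
Round 3 (the wife proposes): the husband will accept anything ≥ 0, so the wife offers 0 and keeps 400.
Round 2 (the husband proposes): rejecting gives the wife an expected 0.7 × 400 = 280. The husband offers 280 and keeps 400 − 280 = 120.
Round 1 (the wife proposes): rejecting gives the husband an expected 0.7 × 120 = 84, so the wife offers 84, keeping 316.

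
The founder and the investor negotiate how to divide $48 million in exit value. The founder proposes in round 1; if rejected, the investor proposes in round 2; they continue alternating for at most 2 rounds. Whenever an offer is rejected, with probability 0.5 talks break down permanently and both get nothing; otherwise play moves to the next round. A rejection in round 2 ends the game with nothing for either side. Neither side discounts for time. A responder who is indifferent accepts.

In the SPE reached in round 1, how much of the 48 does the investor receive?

Round 2 (the investor proposes): the founder will accept anything ≥ 0, so the investor offers 0 and keeps 48.
Round 1 (the founder proposes): rejecting gives the investor an expected 0.5 × 48 = 24; the founder offers that and keeps 24.

24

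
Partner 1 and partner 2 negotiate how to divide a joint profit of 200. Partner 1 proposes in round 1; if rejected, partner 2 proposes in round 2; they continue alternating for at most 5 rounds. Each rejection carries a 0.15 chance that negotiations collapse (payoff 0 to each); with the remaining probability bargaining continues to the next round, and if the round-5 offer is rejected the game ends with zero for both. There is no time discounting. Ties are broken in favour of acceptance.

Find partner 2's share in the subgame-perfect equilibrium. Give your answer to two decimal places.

By backward induction:
Round 5 (partner 1 proposes): partner 2 will accept anything ≥ 0, so partner 1 offers 0 and keeps 200.
Round 4 (partner 2 proposes): rejecting gives partner 1 an expected 0.85 × 200 = 170, so partner 2 offers 170, keeping 30.
Round 3 (partner 1 proposes): rejecting gives partner 2 an expected 0.85 × 30 = 25.5. Partner 1 offers 25.5 and keeps 200 − 25.5 = 174.5.
Round 2 (partner 2 proposes): rejecting gives partner 1 an expected 0.85 × 174.5 = 148.325; partner 2 offers that and keeps 51.675.
Round 1 (partner 1 proposes): rejecting gives partner 2 an expected 0.85 × 51.675 = 43.92375; partner 1 offers that and keeps 156.07625.

43.92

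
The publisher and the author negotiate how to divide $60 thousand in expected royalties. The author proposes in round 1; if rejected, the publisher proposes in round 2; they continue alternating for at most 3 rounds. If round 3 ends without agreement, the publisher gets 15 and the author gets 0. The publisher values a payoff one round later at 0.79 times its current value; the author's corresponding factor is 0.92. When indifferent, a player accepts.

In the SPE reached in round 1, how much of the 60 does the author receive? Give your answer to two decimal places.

45.31

By backward induction:
Round 3 (the author proposes): the publisher gets 15 if talks fail, so the author offers 15 and keeps 45.
Round 2 (the publisher proposes): the author can get 45 next round, worth 0.92 × 45 = 41.4 now. The publisher offers 41.4 and keeps 60 − 41.4 = 18.6.
Round 1 (the author proposes): the publisher can get 18.6 next round, worth 0.79 × 18.6 = 14.694 now; the author offers that and keeps 45.306.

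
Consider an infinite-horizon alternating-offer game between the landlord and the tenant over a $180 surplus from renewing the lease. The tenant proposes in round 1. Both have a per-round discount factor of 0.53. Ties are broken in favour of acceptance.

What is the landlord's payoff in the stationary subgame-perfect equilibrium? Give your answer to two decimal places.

62.35

Let x be the tenant's share when the tenant proposes and y be the landlord's share when the landlord proposes.
The landlord accepts iff offered ≥ 0.53·y, so x = 180 − 0.53y. Symmetrically y = 180 − 0.53x.
Substituting: x = 180 − 0.53(180 − 0.53x), giving x(1 − 0.53·0.53) = 180(1 − 0.53).
So x = 180 × 0.47 / 0.7191 ≈ 117.6471, and the landlord receives 180 − x ≈ 62.3529.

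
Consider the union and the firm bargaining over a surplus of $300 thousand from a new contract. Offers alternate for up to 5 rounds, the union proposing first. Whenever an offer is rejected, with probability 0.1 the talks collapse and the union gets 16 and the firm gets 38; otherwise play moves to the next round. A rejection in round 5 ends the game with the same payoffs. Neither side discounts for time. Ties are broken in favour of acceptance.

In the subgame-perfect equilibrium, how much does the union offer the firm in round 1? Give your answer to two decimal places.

78.07

By backward induction:
Round 5 (the union proposes): the firm gets 38 if talks fail, so the union offers 38 and keeps 262.
Round 4 (the firm proposes): rejecting gives the union an expected 0.9 × 262 + 0.1 × 16 = 237.4, so the firm offers 237.4, keeping 62.6.
Round 3 (the union proposes): rejecting gives the firm an expected 0.9 × 62.6 + 0.1 × 38 = 60.14; the union offers that and keeps 239.86.
Round 2 (the firm proposes): rejecting gives the union an expected 0.9 × 239.86 + 0.1 × 16 = 217.474, so the firm offers 217.474, keeping 82.526.
Round 1 (the union proposes): rejecting gives the firm an expected 0.9 × 82.526 + 0.1 × 38 = 78.0734; the union offers that and keeps 221.9266.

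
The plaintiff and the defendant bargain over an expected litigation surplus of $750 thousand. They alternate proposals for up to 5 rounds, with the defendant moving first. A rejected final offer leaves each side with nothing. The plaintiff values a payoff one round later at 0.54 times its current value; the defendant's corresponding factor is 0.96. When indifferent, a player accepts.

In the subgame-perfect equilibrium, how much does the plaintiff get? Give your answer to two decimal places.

24.60

Round 5 (the defendant proposes): the plaintiff will accept anything ≥ 0, so the defendant offers 0 and keeps 750.
Round 4 (the plaintiff proposes): the defendant can get 750 next round, worth 0.96 × 750 = 720 now. The plaintiff offers 720 and keeps 750 − 720 = 30.
Round 3 (the defendant proposes): the plaintiff can get 30 next round, worth 0.54 × 30 = 16.2 now. The defendant offers 16.2 and keeps 750 − 16.2 = 733.8.
Round 2 (the plaintiff proposes): the defendant can get 733.8 next round, worth 0.96 × 733.8 = 704.448 now; the plaintiff offers that and keeps 45.552.
Round 1 (the defendant proposes): the plaintiff can get 45.552 next round, worth 0.54 × 45.552 = 24.59808 now. The defendant offers 24.59808 and keeps 750 − 24.59808 = 725.40192.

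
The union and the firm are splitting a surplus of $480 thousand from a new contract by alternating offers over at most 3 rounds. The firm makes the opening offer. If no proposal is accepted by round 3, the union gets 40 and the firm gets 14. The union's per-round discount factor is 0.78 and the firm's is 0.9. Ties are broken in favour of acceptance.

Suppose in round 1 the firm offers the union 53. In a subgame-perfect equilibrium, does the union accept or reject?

Round 3 (the firm proposes): the union gets 40 if talks fail, so the firm offers 40 and keeps 440.
Round 2 (the union proposes): the firm can get 440 next round, worth 0.9 × 440 = 396 now; the union offers that and keeps 84.
So by rejecting in round 1, the union gets 84 next round, worth 0.78 × 84 = 65.52 now.
Offer 53 < 65.52, so the union rejects.

Reject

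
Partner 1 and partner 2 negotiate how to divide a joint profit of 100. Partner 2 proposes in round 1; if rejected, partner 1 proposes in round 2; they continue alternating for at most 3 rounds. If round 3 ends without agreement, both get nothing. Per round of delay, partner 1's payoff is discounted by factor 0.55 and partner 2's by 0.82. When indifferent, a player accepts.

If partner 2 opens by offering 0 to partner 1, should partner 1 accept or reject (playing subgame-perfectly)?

Round 3 (partner 2 proposes): partner 1 will accept anything ≥ 0, so partner 2 offers 0 and keeps 100.
Round 2 (partner 1 proposes): partner 2 can get 100 next round, worth 0.82 × 100 = 82 now. Partner 1 offers 82 and keeps 100 − 82 = 18.
So by rejecting in round 1, partner 1 gets 18 next round, worth 0.55 × 18 = 9.9 now.
Offer 0 < 9.9, so partner 1 rejects.

Reject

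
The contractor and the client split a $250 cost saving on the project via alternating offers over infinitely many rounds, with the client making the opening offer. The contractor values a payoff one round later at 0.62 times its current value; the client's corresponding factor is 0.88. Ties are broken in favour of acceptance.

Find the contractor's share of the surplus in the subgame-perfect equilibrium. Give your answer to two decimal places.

40.93

Let x be the client's share when the client proposes and y be the contractor's share when the contractor proposes.
The contractor accepts iff offered ≥ 0.62·y, so x = 250 − 0.62y. Symmetrically y = 250 − 0.88x.
Substituting: x = 250 − 0.62(250 − 0.88x), giving x(1 − 0.88·0.62) = 250(1 − 0.62).
So x = 250 × 0.38 / 0.4544 ≈ 209.0669, and the contractor receives 250 − x ≈ 40.9331.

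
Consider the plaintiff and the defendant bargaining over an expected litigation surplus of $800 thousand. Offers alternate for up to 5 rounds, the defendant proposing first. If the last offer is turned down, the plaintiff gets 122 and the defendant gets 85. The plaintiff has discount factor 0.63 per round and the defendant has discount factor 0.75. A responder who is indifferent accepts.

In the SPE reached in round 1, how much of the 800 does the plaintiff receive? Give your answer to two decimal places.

212.77

Round 5 (the defendant proposes): the plaintiff gets 122 if talks fail, so the defendant offers 122 and keeps 678.
Round 4 (the plaintiff proposes): the defendant can get 678 next round, worth 0.75 × 678 = 508.5 now; the plaintiff offers that and keeps 291.5.
Round 3 (the defendant proposes): the plaintiff can get 291.5 next round, worth 0.63 × 291.5 = 183.645 now, so the defendant offers 183.645, keeping 616.355.
Round 2 (the plaintiff proposes): the defendant can get 616.355 next round, worth 0.75 × 616.355 = 462.26625 now. The plaintiff offers 462.26625 and keeps 800 − 462.26625 = 337.73375.
Round 1 (the defendant proposes): the plaintiff can get 337.73375 next round, worth 0.63 × 337.73375 = 212.7722625 now. The defendant offers 212.7722625 and keeps 800 − 212.7722625 = 587.2277375.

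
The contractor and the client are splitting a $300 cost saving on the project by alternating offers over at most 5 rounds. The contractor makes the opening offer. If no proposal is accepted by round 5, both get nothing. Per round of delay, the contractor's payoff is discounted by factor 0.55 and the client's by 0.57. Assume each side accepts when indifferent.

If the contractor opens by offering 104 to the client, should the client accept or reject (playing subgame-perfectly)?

Accept

Work out the client's continuation value if the offer is rejected.
Round 5 (the contractor proposes): rejection yields 0 for the client; the contractor offers 0 and keeps 300.
Round 4 (the client proposes): the contractor can get 300 next round, worth 0.55 × 300 = 165 now. The client offers 165 and keeps 300 − 165 = 135.
Round 3 (the contractor proposes): the client can get 135 next round, worth 0.57 × 135 = 76.95 now. The contractor offers 76.95 and keeps 300 − 76.95 = 223.05.
Round 2 (the client proposes): the contractor can get 223.05 next round, worth 0.55 × 223.05 = 122.6775 now, so the client offers 122.6775, keeping 177.3225.
So by rejecting in round 1, the client gets 177.3225 next round, worth 0.57 × 177.3225 = 101.073825 now.
Offer 104 ≥ 101.073825, so the client accepts.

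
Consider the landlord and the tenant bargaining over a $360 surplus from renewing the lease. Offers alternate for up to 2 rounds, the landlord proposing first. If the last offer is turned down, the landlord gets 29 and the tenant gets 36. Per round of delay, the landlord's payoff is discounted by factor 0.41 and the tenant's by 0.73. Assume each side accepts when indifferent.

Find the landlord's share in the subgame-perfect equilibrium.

Round 2 (the tenant proposes): the landlord gets 29 if talks fail, so the tenant offers 29 and keeps 331.
Round 1 (the landlord proposes): the tenant can get 331 next round, worth 0.73 × 331 = 241.63 now. The landlord offers 241.63 and keeps 360 − 241.63 = 118.37.

118.37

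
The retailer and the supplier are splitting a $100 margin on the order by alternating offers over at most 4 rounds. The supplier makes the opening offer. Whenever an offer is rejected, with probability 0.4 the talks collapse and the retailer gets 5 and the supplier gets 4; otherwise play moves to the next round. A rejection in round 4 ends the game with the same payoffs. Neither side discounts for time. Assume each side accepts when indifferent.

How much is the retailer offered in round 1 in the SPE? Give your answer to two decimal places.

46.50

Round 4 (the retailer proposes): the supplier gets 4 if talks fail, so the retailer offers 4 and keeps 96.
Round 3 (the supplier proposes): rejecting gives the retailer an expected 0.6 × 96 + 0.4 × 5 = 59.6, so the supplier offers 59.6, keeping 40.4.
Round 2 (the retailer proposes): rejecting gives the supplier an expected 0.6 × 40.4 + 0.4 × 4 = 25.84, so the retailer offers 25.84, keeping 74.16.
Round 1 (the supplier proposes): rejecting gives the retailer an expected 0.6 × 74.16 + 0.4 × 5 = 46.496, so the supplier offers 46.496, keeping 53.504.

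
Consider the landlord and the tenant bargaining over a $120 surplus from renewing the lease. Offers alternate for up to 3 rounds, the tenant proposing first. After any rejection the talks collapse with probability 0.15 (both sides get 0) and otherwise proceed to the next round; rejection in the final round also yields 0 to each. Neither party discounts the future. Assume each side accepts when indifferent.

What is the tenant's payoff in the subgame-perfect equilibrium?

Round 3 (the tenant proposes): rejection yields 0 for the landlord; the tenant offers 0 and keeps 120.
Round 2 (the landlord proposes): rejecting gives the tenant an expected 0.85 × 120 = 102, so the landlord offers 102, keeping 18.
Round 1 (the tenant proposes): rejecting gives the landlord an expected 0.85 × 18 = 15.3, so the tenant offers 15.3, keeping 104.7.

104.7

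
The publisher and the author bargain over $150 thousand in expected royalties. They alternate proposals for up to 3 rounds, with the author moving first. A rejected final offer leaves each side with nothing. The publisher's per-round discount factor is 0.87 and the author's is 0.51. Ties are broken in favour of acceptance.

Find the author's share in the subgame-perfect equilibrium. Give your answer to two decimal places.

86.06

Round 3 (the author proposes): the publisher will accept anything ≥ 0, so the author offers 0 and keeps 150.
Round 2 (the publisher proposes): the author can get 150 next round, worth 0.51 × 150 = 76.5 now; the publisher offers that and keeps 73.5.
Round 1 (the author proposes): the publisher can get 73.5 next round, worth 0.87 × 73.5 = 63.945 now; the author offers that and keeps 86.055.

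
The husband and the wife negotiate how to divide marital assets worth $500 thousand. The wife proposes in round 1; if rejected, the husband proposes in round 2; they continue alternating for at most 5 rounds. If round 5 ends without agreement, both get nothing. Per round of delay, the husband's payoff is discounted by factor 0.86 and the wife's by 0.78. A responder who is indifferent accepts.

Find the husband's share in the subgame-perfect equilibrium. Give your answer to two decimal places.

158.06

Round 5 (the wife proposes): the husband will accept anything ≥ 0, so the wife offers 0 and keeps 500.
Round 4 (the husband proposes): the wife can get 500 next round, worth 0.78 × 500 = 390 now, so the husband offers 390, keeping 110.
Round 3 (the wife proposes): the husband can get 110 next round, worth 0.86 × 110 = 94.6 now, so the wife offers 94.6, keeping 405.4.
Round 2 (the husband proposes): the wife can get 405.4 next round, worth 0.78 × 405.4 = 316.212 now, so the husband offers 316.212, keeping 183.788.
Round 1 (the wife proposes): the husband can get 183.788 next round, worth 0.86 × 183.788 = 158.05768 now. The wife offers 158.05768 and keeps 500 − 158.05768 = 341.94232.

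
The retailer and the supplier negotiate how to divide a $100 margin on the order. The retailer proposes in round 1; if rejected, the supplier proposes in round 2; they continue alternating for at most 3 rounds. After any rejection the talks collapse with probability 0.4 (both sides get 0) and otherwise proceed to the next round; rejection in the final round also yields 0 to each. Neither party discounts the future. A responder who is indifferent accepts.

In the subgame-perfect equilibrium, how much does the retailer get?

By backward induction:
Round 3 (the retailer proposes): the supplier will accept anything ≥ 0, so the retailer offers 0 and keeps 100.
Round 2 (the supplier proposes): rejecting gives the retailer an expected 0.6 × 100 = 60, so the supplier offers 60, keeping 40.
Round 1 (the retailer proposes): rejecting gives the supplier an expected 0.6 × 40 = 24, so the retailer offers 24, keeping 76.

76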